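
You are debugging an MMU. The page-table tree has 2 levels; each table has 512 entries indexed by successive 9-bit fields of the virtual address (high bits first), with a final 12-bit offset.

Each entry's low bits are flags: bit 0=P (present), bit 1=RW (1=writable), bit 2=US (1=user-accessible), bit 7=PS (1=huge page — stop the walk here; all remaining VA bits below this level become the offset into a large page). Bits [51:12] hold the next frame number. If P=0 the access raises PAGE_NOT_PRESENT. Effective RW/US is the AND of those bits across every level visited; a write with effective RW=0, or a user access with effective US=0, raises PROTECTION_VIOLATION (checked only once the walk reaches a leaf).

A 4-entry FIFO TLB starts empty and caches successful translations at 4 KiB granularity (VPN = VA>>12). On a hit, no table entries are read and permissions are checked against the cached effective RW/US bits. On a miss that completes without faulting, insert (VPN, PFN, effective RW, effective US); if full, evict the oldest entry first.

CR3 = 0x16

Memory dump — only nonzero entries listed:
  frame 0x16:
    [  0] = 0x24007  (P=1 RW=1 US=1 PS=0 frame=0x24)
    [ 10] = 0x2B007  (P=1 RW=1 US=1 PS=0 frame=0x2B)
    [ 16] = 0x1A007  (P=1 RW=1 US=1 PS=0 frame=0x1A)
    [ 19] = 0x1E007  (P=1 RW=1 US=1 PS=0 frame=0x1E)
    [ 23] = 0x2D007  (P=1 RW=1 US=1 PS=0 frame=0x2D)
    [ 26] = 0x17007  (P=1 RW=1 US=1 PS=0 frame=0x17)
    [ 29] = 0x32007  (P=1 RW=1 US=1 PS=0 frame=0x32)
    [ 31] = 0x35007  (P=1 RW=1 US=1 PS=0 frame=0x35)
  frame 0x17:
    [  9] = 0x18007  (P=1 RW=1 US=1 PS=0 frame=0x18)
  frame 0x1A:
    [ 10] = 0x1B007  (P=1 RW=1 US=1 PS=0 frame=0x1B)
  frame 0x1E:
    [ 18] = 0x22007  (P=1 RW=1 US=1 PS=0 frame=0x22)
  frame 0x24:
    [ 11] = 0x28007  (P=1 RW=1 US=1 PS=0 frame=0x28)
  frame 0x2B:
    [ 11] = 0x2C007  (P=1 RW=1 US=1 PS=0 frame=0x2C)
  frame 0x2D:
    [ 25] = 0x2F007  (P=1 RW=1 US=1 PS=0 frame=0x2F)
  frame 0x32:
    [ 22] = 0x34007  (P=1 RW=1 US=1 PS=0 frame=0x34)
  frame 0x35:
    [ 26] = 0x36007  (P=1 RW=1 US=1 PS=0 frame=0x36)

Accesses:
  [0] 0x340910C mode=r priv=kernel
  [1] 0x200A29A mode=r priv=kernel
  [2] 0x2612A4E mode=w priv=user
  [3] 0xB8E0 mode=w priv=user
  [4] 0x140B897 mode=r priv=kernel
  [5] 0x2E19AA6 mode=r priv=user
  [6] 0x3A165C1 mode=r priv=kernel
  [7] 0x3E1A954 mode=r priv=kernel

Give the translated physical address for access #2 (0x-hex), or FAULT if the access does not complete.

Trace:
#0 VA=0x340910C (r,kernel):
  lvl0: tbl 0x16, slot 26 ⇒ 0x17007 (P1/RW1/US1/PS0)
  lvl1: tbl 0x17, slot 9 ⇒ 0x18007 (P1/RW1/US1/PS0)
  → PA=0x1810C  (2 entries read)
#1 VA=0x200A29A (r,kernel):
  lvl0: tbl 0x16, slot 16 ⇒ 0x1A007 (P1/RW1/US1/PS0)
  lvl1: tbl 0x1A, slot 10 ⇒ 0x1B007 (P1/RW1/US1/PS0)
  → PA=0x1B29A  (2 entries read)
#2 VA=0x2612A4E (w,user):
  lvl0: tbl 0x16, slot 19 ⇒ 0x1E007 (P1/RW1/US1/PS0)
  lvl1: tbl 0x1E, slot 18 ⇒ 0x22007 (P1/RW1/US1/PS0)
  → PA=0x22A4E  (2 entries read)
#3 VA=0xB8E0 (w,user):
  lvl0: tbl 0x16, slot 0 ⇒ 0x24007 (P1/RW1/US1/PS0)
  lvl1: tbl 0x24, slot 11 ⇒ 0x28007 (P1/RW1/US1/PS0)
  → PA=0x288E0  (2 entries read)
#4 VA=0x140B897 (r,kernel):
  lvl0: tbl 0x16, slot 10 ⇒ 0x2B007 (P1/RW1/US1/PS0)
  lvl1: tbl 0x2B, slot 11 ⇒ 0x2C007 (P1/RW1/US1/PS0)
  → PA=0x2C897  (2 entries read)
#5 VA=0x2E19AA6 (r,user):
  lvl0: tbl 0x16, slot 23 ⇒ 0x2D007 (P1/RW1/US1/PS0)
  lvl1: tbl 0x2D, slot 25 ⇒ 0x2F007 (P1/RW1/US1/PS0)
  → PA=0x2FAA6  (2 entries read)
#6 VA=0x3A165C1 (r,kernel):
  lvl0: tbl 0x16, slot 29 ⇒ 0x32007 (P1/RW1/US1/PS0)
  lvl1: tbl 0x32, slot 22 ⇒ 0x34007 (P1/RW1/US1/PS0)
  → PA=0x345C1  (2 entries read)
#7 VA=0x3E1A954 (r,kernel):
  lvl0: tbl 0x16, slot 31 ⇒ 0x35007 (P1/RW1/US1/PS0)
  lvl1: tbl 0x35, slot 26 ⇒ 0x36007 (P1/RW1/US1/PS0)
  → PA=0x36954  (2 entries read)

Access #2 PA: 0x22A4E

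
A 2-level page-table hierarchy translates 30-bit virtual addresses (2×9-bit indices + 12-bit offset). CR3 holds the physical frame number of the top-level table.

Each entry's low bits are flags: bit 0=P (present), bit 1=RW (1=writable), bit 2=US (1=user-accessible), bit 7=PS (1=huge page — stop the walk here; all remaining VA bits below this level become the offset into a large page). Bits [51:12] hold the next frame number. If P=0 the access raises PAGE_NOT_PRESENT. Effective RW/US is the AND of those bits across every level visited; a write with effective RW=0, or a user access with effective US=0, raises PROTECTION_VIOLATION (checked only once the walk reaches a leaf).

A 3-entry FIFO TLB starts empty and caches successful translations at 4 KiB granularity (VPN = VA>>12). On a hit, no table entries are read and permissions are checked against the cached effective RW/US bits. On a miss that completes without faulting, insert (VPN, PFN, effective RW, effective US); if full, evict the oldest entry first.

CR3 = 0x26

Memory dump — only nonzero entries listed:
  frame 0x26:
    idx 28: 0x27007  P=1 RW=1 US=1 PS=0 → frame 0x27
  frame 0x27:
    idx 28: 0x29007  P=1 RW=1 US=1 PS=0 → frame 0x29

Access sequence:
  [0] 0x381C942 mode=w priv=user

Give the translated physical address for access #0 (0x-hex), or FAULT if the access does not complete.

Trace:
#0 VA=0x381C942 (w,user):
  [0] read 0x26 idx=28: raw=0x27007 flags P=1 W=1 U=1 S=0
  [1] read 0x27 idx=28: raw=0x29007 flags P=1 W=1 U=1 S=0
  ⇒ phys 0x29942  [2 reads]

Access #0 PA: 0x29942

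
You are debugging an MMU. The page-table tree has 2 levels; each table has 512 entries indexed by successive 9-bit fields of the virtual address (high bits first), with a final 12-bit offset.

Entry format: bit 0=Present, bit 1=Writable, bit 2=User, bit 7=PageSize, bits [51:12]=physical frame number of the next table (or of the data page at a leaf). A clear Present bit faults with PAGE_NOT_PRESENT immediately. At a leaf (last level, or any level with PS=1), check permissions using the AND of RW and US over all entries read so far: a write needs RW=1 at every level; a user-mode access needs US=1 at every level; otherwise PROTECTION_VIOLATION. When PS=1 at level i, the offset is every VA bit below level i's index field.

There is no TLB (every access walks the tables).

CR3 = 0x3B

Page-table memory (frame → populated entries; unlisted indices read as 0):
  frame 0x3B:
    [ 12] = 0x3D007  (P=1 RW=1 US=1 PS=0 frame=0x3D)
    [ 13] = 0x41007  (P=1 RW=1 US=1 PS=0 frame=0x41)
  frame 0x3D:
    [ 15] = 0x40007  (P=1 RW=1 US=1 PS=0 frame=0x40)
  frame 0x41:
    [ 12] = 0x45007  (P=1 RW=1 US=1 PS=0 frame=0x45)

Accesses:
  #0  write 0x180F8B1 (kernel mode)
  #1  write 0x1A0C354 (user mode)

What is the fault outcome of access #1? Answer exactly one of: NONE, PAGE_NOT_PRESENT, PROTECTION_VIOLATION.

Walk each access:
#0 VA=0x180F8B1 (w,kernel):
  lvl0: tbl 0x3B, slot 12 ⇒ 0x3D007 (P1/RW1/US1/PS0)
  lvl1: tbl 0x3D, slot 15 ⇒ 0x40007 (P1/RW1/US1/PS0)
  ⇒ phys 0x408B1  [2 reads]
#1 VA=0x1A0C354 (w,user):
  lvl0: tbl 0x3B, slot 13 ⇒ 0x41007 (P1/RW1/US1/PS0)
  lvl1: tbl 0x41, slot 12 ⇒ 0x45007 (P1/RW1/US1/PS0)
  ⇒ phys 0x45354  [2 reads]

Access #1 fault: NONE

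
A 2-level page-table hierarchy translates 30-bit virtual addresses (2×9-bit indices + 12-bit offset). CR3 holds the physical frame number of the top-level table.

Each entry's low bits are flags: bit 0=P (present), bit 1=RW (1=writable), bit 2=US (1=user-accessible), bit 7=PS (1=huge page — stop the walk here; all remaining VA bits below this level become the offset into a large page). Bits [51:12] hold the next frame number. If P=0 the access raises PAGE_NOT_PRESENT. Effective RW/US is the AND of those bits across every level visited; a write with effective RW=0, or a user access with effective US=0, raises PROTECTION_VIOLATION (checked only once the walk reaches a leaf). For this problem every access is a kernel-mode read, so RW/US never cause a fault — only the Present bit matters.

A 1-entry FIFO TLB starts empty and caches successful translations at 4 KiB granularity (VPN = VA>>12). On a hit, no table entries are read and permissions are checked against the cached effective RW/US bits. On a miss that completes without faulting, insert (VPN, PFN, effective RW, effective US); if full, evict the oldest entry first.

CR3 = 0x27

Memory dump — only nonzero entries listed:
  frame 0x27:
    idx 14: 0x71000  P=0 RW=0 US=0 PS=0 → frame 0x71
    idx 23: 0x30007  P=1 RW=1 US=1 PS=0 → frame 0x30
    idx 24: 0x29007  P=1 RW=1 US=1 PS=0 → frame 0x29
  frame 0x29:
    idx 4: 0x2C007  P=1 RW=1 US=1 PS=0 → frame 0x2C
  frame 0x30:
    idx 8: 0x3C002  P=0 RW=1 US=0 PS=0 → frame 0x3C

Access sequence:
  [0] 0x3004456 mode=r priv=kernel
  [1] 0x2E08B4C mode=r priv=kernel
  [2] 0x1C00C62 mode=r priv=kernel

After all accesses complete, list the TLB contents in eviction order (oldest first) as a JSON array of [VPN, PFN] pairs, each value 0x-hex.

Trace:
#0 VA=0x3004456 (r,kernel):
  [0] read 0x27 idx=24: raw=0x29007 flags P=1 W=1 U=1 S=0
  [1] read 0x29 idx=4: raw=0x2C007 flags P=1 W=1 U=1 S=0
  → PA=0x2C456  (2 entries read)
#1 VA=0x2E08B4C (r,kernel):
  [0] read 0x27 idx=23: raw=0x30007 flags P=1 W=1 U=1 S=0
  [1] read 0x30 idx=8: raw=0x3C002 flags P=0 W=1 U=0 S=0
  ⇒ fault: PAGE_NOT_PRESENT  — 2 lookups
#2 VA=0x1C00C62 (r,kernel):
  [0] read 0x27 idx=14: raw=0x71000 flags P=0 W=0 U=0 S=0
  ⇒ fault: PAGE_NOT_PRESENT  — 1 lookups

TLB: [["0x3004", "0x2C"]]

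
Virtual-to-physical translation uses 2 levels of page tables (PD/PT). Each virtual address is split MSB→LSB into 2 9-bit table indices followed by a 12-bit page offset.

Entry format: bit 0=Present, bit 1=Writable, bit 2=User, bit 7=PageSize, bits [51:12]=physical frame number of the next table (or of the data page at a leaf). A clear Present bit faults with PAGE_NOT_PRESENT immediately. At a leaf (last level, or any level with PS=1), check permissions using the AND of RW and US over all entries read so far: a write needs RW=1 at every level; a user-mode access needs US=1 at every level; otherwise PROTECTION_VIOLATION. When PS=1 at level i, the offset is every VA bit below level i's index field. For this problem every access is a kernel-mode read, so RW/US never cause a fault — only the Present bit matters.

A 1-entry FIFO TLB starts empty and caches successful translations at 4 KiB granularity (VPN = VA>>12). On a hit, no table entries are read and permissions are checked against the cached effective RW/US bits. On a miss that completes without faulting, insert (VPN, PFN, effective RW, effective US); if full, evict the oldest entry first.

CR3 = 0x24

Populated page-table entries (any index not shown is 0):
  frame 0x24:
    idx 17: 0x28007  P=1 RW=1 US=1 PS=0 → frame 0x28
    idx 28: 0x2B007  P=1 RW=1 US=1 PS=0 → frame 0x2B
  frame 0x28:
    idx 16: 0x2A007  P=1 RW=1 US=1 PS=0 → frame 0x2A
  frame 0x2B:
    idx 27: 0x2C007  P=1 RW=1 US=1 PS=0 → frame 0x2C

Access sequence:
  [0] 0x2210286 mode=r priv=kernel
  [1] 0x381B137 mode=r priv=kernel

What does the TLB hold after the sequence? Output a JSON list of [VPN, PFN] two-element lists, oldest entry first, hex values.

Per-access translation:
#0 VA=0x2210286 (r,kernel):
  [0] read 0x24 idx=17: raw=0x28007 flags P=1 W=1 U=1 S=0
  [1] read 0x28 idx=16: raw=0x2A007 flags P=1 W=1 U=1 S=0
  ✓ 0x2A286  — 2 lookups
#1 VA=0x381B137 (r,kernel):
  [0] read 0x24 idx=28: raw=0x2B007 flags P=1 W=1 U=1 S=0
  [1] read 0x2B idx=27: raw=0x2C007 flags P=1 W=1 U=1 S=0
  ✓ 0x2C137  — 2 lookups

TLB: [["0x381B", "0x2C"]]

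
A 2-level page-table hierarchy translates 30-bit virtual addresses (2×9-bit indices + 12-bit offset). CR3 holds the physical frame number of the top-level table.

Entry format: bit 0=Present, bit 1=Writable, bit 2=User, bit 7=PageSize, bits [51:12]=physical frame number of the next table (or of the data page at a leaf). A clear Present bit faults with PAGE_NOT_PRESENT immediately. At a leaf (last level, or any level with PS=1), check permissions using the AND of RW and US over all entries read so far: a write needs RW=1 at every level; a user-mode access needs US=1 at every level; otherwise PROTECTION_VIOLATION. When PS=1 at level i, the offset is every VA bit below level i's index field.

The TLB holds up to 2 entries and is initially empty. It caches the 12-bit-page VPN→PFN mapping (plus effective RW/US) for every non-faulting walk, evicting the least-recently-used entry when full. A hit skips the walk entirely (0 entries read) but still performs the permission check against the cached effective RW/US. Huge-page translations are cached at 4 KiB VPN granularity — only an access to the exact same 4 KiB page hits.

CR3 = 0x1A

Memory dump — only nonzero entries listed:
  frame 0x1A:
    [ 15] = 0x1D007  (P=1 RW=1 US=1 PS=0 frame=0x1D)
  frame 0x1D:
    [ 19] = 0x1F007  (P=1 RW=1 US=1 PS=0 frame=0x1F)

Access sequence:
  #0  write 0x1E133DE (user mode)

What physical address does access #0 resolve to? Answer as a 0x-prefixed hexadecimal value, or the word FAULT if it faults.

Per-access translation:
#0 VA=0x1E133DE (w,user):
  lvl0: tbl 0x1A, slot 15 ⇒ 0x1D007 (P1/RW1/US1/PS0)
  lvl1: tbl 0x1D, slot 19 ⇒ 0x1F007 (P1/RW1/US1/PS0)
  ⇒ phys 0x1F3DE  [2 reads]

Access #0 PA: 0x1F3DE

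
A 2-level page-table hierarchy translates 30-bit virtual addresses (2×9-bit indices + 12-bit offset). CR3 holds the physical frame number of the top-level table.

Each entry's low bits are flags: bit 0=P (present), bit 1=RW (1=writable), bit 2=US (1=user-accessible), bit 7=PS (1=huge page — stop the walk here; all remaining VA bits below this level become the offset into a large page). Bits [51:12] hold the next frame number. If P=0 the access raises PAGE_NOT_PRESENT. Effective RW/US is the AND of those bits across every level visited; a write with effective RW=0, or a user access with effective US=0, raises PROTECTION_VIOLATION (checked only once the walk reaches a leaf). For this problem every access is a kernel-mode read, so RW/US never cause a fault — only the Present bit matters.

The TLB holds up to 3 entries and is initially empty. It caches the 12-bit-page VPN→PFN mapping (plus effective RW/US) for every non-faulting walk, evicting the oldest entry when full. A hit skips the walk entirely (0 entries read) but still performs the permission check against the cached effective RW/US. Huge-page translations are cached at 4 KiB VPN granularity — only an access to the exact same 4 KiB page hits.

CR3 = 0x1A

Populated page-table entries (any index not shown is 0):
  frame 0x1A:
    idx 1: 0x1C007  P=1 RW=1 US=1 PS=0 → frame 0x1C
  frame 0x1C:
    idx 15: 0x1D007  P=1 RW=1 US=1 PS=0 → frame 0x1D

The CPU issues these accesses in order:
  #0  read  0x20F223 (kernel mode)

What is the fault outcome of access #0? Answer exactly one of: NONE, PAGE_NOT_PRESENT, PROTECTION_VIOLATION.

Trace:
#0 VA=0x20F223 (r,kernel):
  L0 @0x1A[1] → 0x1C007  P=1,RW=1,US=1,PS=0
  L1 @0x1C[15] → 0x1D007  P=1,RW=1,US=1,PS=0
  ⇒ phys 0x1D223  [2 reads]

Access #0 fault: NONE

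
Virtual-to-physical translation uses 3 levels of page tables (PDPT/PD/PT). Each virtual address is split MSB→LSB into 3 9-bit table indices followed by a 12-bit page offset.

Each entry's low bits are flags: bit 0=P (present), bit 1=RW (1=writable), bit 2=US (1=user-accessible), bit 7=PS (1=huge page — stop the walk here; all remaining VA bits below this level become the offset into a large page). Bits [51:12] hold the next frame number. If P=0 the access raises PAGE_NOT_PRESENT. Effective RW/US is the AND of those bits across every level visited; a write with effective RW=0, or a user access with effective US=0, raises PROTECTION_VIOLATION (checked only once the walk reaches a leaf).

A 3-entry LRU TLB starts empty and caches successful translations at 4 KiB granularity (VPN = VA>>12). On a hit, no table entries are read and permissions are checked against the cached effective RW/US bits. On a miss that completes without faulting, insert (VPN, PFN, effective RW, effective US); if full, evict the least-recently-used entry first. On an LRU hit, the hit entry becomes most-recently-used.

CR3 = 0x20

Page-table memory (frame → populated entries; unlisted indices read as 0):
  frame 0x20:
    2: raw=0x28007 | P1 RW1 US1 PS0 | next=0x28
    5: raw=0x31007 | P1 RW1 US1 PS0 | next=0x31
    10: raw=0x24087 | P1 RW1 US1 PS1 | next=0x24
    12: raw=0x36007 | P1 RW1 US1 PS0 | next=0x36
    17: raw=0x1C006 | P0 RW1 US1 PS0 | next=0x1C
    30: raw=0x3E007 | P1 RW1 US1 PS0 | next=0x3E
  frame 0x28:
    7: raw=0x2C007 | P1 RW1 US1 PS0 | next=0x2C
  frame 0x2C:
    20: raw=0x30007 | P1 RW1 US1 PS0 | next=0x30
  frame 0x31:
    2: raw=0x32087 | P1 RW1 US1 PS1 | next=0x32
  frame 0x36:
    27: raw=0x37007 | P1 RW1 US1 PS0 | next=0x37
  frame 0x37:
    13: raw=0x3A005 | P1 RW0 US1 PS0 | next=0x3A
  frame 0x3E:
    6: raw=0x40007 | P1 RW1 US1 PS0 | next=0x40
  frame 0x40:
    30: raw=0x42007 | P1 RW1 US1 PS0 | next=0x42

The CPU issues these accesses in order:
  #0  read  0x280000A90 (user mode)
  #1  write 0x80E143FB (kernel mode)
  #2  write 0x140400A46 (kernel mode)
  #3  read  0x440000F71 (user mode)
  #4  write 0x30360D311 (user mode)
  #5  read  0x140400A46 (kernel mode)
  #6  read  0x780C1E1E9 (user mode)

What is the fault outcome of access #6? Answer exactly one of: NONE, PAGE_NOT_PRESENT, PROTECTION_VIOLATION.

Trace:
#0 VA=0x280000A90 (r,user):
  L0 @0x20[10] → 0x24087  P=1,RW=1,US=1,PS=1
  → PA=0x24A90 (huge @L0)  (1 entries read)
#1 VA=0x80E143FB (w,kernel):
  L0 @0x20[2] → 0x28007  P=1,RW=1,US=1,PS=0
  L1 @0x28[7] → 0x2C007  P=1,RW=1,US=1,PS=0
  L2 @0x2C[20] → 0x30007  P=1,RW=1,US=1,PS=0
  → PA=0x303FB  (3 entries read)
#2 VA=0x140400A46 (w,kernel):
  L0 @0x20[5] → 0x31007  P=1,RW=1,US=1,PS=0
  L1 @0x31[2] → 0x32087  P=1,RW=1,US=1,PS=1
  → PA=0x32A46 (huge @L1)  (2 entries read)
#3 VA=0x440000F71 (r,user):
  L0 @0x20[17] → 0x1C006  P=0,RW=1,US=1,PS=0
  → PAGE_NOT_PRESENT  (1 entries read)
#4 VA=0x30360D311 (w,user):
  L0 @0x20[12] → 0x36007  P=1,RW=1,US=1,PS=0
  L1 @0x36[27] → 0x37007  P=1,RW=1,US=1,PS=0
  L2 @0x37[13] → 0x3A005  P=1,RW=0,US=1,PS=0
  → PROTECTION_VIOLATION  (3 entries read)
#5 VA=0x140400A46 (r,kernel):
  TLB hit vpn=0x140400 → PA=0x32A46
#6 VA=0x780C1E1E9 (r,user):
  L0 @0x20[30] → 0x3E007  P=1,RW=1,US=1,PS=0
  L1 @0x3E[6] → 0x40007  P=1,RW=1,US=1,PS=0
  L2 @0x40[30] → 0x42007  P=1,RW=1,US=1,PS=0
  → PA=0x421E9  (3 entries read)

Access #6 fault: NONE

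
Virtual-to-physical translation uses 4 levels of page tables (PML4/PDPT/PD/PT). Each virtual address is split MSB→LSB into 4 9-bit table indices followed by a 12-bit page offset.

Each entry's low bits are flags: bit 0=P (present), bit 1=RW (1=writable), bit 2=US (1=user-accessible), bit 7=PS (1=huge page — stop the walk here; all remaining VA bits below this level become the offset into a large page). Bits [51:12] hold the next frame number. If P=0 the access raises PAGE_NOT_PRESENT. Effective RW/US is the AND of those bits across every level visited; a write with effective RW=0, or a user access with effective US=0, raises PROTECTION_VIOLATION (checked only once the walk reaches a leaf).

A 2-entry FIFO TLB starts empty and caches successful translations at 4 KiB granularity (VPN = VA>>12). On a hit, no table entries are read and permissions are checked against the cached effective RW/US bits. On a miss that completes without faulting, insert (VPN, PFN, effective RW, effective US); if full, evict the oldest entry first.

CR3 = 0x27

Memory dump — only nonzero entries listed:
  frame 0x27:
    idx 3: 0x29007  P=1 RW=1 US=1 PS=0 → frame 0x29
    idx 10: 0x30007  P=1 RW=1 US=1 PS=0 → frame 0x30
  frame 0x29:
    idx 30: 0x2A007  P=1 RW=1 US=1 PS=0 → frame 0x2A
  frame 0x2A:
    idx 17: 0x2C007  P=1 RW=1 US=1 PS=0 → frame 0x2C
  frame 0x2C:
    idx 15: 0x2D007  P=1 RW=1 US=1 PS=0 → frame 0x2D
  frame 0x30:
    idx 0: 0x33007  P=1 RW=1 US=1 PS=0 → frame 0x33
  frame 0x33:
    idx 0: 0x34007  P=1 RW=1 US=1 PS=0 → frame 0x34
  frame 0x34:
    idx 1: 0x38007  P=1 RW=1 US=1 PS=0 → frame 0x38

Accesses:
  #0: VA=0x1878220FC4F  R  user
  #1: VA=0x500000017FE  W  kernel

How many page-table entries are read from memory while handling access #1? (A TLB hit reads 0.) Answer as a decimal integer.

Trace:
#0 VA=0x1878220FC4F (r,user):
  lvl0: tbl 0x27, slot 3 ⇒ 0x29007 (P1/RW1/US1/PS0)
  lvl1: tbl 0x29, slot 30 ⇒ 0x2A007 (P1/RW1/US1/PS0)
  lvl2: tbl 0x2A, slot 17 ⇒ 0x2C007 (P1/RW1/US1/PS0)
  lvl3: tbl 0x2C, slot 15 ⇒ 0x2D007 (P1/RW1/US1/PS0)
  ✓ 0x2DC4F  — 4 lookups
#1 VA=0x500000017FE (w,kernel):
  lvl0: tbl 0x27, slot 10 ⇒ 0x30007 (P1/RW1/US1/PS0)
  lvl1: tbl 0x30, slot 0 ⇒ 0x33007 (P1/RW1/US1/PS0)
  lvl2: tbl 0x33, slot 0 ⇒ 0x34007 (P1/RW1/US1/PS0)
  lvl3: tbl 0x34, slot 1 ⇒ 0x38007 (P1/RW1/US1/PS0)
  ✓ 0x387FE  — 4 lookups

Entries read for #1: 4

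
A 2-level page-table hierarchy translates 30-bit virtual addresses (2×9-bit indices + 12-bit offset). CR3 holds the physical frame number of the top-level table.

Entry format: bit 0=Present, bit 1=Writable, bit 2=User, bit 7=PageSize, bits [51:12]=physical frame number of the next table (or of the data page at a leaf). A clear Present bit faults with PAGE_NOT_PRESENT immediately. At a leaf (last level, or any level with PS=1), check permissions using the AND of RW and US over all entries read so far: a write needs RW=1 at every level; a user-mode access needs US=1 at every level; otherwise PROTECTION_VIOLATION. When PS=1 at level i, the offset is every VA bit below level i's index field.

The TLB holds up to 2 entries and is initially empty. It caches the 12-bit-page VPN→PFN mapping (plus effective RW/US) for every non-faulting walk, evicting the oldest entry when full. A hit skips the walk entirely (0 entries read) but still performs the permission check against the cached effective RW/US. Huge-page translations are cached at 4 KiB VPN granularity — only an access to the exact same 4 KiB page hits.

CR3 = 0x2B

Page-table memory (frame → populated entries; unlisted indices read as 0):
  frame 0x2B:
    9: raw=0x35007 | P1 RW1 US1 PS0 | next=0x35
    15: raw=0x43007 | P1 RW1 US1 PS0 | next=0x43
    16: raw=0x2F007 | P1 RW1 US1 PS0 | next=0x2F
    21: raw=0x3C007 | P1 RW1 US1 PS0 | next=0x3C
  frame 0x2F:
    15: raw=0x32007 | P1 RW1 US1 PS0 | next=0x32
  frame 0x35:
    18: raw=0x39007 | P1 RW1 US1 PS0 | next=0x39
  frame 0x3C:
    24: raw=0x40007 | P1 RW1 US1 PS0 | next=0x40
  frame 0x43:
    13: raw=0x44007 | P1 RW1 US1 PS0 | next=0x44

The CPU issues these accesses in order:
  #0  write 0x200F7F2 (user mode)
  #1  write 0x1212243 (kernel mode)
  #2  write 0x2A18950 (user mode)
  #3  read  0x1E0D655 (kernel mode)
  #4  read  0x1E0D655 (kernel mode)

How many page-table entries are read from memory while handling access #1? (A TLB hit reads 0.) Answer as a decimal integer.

Walk each access:
#0 VA=0x200F7F2 (w,user):
  L0: frame=0x2B idx=16 entry=0x2F007 [P=1 RW=1 US=1 PS=0]
  L1: frame=0x2F idx=15 entry=0x32007 [P=1 RW=1 US=1 PS=0]
  ⇒ phys 0x327F2  [2 reads]
#1 VA=0x1212243 (w,kernel):
  L0: frame=0x2B idx=9 entry=0x35007 [P=1 RW=1 US=1 PS=0]
  L1: frame=0x35 idx=18 entry=0x39007 [P=1 RW=1 US=1 PS=0]
  ⇒ phys 0x39243  [2 reads]
#2 VA=0x2A18950 (w,user):
  L0: frame=0x2B idx=21 entry=0x3C007 [P=1 RW=1 US=1 PS=0]
  L1: frame=0x3C idx=24 entry=0x40007 [P=1 RW=1 US=1 PS=0]
  ⇒ phys 0x40950  [2 reads]
#3 VA=0x1E0D655 (r,kernel):
  L0: frame=0x2B idx=15 entry=0x43007 [P=1 RW=1 US=1 PS=0]
  L1: frame=0x43 idx=13 entry=0x44007 [P=1 RW=1 US=1 PS=0]
  ⇒ phys 0x44655  [2 reads]
#4 VA=0x1E0D655 (r,kernel):
  TLB hit vpn=0x1E0D → PA=0x44655

Entries read for #1: 2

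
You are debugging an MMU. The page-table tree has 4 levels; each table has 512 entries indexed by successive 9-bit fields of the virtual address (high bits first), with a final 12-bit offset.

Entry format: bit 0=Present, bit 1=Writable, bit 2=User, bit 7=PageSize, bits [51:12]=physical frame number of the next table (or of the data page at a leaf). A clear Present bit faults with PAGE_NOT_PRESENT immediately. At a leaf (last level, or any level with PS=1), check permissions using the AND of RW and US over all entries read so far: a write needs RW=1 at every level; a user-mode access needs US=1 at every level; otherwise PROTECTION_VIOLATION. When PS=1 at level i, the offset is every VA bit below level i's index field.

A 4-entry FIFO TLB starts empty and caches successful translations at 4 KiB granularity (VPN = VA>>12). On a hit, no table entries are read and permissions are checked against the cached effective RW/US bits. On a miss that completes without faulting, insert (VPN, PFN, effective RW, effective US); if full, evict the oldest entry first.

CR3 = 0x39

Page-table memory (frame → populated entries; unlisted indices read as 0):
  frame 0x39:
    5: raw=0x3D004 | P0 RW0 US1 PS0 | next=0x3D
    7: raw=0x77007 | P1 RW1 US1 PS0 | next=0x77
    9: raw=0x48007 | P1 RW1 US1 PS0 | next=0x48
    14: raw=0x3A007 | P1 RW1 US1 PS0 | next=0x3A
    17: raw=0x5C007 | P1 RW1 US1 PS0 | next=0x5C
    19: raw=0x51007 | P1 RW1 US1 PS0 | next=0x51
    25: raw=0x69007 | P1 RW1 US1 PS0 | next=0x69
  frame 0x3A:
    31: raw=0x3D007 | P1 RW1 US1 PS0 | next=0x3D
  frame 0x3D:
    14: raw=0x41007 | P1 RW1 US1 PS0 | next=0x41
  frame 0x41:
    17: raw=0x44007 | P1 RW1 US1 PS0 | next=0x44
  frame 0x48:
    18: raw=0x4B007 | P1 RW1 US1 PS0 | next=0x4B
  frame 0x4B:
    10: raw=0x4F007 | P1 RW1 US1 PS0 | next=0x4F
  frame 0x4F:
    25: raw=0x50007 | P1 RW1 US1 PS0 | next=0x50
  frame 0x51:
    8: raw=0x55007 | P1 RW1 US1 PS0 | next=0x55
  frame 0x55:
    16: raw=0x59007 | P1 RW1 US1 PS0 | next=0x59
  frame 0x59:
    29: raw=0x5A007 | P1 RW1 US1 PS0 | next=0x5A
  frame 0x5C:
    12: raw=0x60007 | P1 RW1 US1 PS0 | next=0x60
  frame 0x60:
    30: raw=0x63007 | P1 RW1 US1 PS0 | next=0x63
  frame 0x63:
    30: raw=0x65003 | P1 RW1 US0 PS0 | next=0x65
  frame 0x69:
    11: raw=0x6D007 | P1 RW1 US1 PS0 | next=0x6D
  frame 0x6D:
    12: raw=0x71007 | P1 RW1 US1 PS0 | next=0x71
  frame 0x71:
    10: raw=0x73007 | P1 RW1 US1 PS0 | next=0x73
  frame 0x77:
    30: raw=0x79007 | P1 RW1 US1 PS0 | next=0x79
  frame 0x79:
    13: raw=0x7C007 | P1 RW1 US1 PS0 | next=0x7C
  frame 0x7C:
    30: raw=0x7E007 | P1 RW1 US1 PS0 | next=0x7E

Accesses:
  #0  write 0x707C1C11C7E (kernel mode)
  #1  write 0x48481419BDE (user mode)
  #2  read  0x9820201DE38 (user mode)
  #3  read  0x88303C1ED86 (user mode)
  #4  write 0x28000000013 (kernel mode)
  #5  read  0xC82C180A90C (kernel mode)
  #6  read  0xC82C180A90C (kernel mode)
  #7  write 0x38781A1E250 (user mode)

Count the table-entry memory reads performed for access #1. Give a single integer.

Per-access translation:
#0 VA=0x707C1C11C7E (w,kernel):
  [0] read 0x39 idx=14: raw=0x3A007 flags P=1 W=1 U=1 S=0
  [1] read 0x3A idx=31: raw=0x3D007 flags P=1 W=1 U=1 S=0
  [2] read 0x3D idx=14: raw=0x41007 flags P=1 W=1 U=1 S=0
  [3] read 0x41 idx=17: raw=0x44007 flags P=1 W=1 U=1 S=0
  ⇒ phys 0x44C7E  [4 reads]
#1 VA=0x48481419BDE (w,user):
  [0] read 0x39 idx=9: raw=0x48007 flags P=1 W=1 U=1 S=0
  [1] read 0x48 idx=18: raw=0x4B007 flags P=1 W=1 U=1 S=0
  [2] read 0x4B idx=10: raw=0x4F007 flags P=1 W=1 U=1 S=0
  [3] read 0x4F idx=25: raw=0x50007 flags P=1 W=1 U=1 S=0
  ⇒ phys 0x50BDE  [4 reads]
#2 VA=0x9820201DE38 (r,user):
  [0] read 0x39 idx=19: raw=0x51007 flags P=1 W=1 U=1 S=0
  [1] read 0x51 idx=8: raw=0x55007 flags P=1 W=1 U=1 S=0
  [2] read 0x55 idx=16: raw=0x59007 flags P=1 W=1 U=1 S=0
  [3] read 0x59 idx=29: raw=0x5A007 flags P=1 W=1 U=1 S=0
  ⇒ phys 0x5AE38  [4 reads]
#3 VA=0x88303C1ED86 (r,user):
  [0] read 0x39 idx=17: raw=0x5C007 flags P=1 W=1 U=1 S=0
  [1] read 0x5C idx=12: raw=0x60007 flags P=1 W=1 U=1 S=0
  [2] read 0x60 idx=30: raw=0x63007 flags P=1 W=1 U=1 S=0
  [3] read 0x63 idx=30: raw=0x65003 flags P=1 W=1 U=0 S=0
  → PROTECTION_VIOLATION  (4 entries read)
#4 VA=0x28000000013 (w,kernel):
  [0] read 0x39 idx=5: raw=0x3D004 flags P=0 W=0 U=1 S=0
  → PAGE_NOT_PRESENT  (1 entries read)
#5 VA=0xC82C180A90C (r,kernel):
  [0] read 0x39 idx=25: raw=0x69007 flags P=1 W=1 U=1 S=0
  [1] read 0x69 idx=11: raw=0x6D007 flags P=1 W=1 U=1 S=0
  [2] read 0x6D idx=12: raw=0x71007 flags P=1 W=1 U=1 S=0
  [3] read 0x71 idx=10: raw=0x73007 flags P=1 W=1 U=1 S=0
  ⇒ phys 0x7390C  [4 reads]
#6 VA=0xC82C180A90C (r,kernel):
  TLB hit vpn=0xC82C180A → PA=0x7390C
#7 VA=0x38781A1E250 (w,user):
  [0] read 0x39 idx=7: raw=0x77007 flags P=1 W=1 U=1 S=0
  [1] read 0x77 idx=30: raw=0x79007 flags P=1 W=1 U=1 S=0
  [2] read 0x79 idx=13: raw=0x7C007 flags P=1 W=1 U=1 S=0
  [3] read 0x7C idx=30: raw=0x7E007 flags P=1 W=1 U=1 S=0
  ⇒ phys 0x7E250  [4 reads]

Entries read for #1: 4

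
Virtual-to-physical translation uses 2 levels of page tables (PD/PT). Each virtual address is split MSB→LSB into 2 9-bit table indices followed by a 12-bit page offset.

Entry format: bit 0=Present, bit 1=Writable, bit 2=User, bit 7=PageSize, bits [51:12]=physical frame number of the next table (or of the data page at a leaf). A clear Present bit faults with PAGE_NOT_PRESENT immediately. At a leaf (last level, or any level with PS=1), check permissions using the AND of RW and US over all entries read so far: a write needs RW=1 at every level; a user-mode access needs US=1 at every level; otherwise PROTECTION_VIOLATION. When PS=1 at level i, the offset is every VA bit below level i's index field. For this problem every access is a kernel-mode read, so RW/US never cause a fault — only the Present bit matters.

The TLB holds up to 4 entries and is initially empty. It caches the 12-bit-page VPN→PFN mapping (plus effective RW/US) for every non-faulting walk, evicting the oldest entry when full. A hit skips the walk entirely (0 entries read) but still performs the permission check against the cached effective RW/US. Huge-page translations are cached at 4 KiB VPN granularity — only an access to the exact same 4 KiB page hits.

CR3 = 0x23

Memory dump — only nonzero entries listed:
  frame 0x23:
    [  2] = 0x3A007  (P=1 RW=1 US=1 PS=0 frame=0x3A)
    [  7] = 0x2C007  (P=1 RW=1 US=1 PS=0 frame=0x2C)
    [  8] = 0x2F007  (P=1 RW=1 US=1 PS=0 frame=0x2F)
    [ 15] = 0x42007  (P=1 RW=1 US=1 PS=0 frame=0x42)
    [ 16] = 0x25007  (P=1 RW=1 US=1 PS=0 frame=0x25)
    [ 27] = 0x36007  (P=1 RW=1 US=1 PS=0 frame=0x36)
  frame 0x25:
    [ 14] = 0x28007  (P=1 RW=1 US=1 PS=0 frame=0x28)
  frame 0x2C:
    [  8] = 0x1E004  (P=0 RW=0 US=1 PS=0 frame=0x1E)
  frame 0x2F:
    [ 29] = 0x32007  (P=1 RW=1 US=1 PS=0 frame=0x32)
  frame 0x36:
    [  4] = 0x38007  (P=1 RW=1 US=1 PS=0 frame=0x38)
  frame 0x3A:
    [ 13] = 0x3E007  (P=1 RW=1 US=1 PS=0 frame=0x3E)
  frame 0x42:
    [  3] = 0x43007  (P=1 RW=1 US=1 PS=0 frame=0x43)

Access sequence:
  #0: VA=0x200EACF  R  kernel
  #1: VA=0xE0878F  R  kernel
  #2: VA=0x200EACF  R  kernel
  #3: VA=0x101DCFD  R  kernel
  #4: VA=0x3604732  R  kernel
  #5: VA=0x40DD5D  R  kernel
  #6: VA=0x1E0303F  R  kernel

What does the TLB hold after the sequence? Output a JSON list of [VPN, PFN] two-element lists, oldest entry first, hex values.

Per-access translation:
#0 VA=0x200EACF (r,kernel):
  L0 @0x23[16] → 0x25007  P=1,RW=1,US=1,PS=0
  L1 @0x25[14] → 0x28007  P=1,RW=1,US=1,PS=0
  ✓ 0x28ACF  — 2 lookups
#1 VA=0xE0878F (r,kernel):
  L0 @0x23[7] → 0x2C007  P=1,RW=1,US=1,PS=0
  L1 @0x2C[8] → 0x1E004  P=0,RW=0,US=1,PS=0
  → PAGE_NOT_PRESENT  (2 entries read)
#2 VA=0x200EACF (r,kernel):
  TLB hit vpn=0x200E → PA=0x28ACF
#3 VA=0x101DCFD (r,kernel):
  L0 @0x23[8] → 0x2F007  P=1,RW=1,US=1,PS=0
  L1 @0x2F[29] → 0x32007  P=1,RW=1,US=1,PS=0
  ✓ 0x32CFD  — 2 lookups
#4 VA=0x3604732 (r,kernel):
  L0 @0x23[27] → 0x36007  P=1,RW=1,US=1,PS=0
  L1 @0x36[4] → 0x38007  P=1,RW=1,US=1,PS=0
  ✓ 0x38732  — 2 lookups
#5 VA=0x40DD5D (r,kernel):
  L0 @0x23[2] → 0x3A007  P=1,RW=1,US=1,PS=0
  L1 @0x3A[13] → 0x3E007  P=1,RW=1,US=1,PS=0
  ✓ 0x3ED5D  — 2 lookups
#6 VA=0x1E0303F (r,kernel):
  L0 @0x23[15] → 0x42007  P=1,RW=1,US=1,PS=0
  L1 @0x42[3] → 0x43007  P=1,RW=1,US=1,PS=0
  ✓ 0x4303F  — 2 lookups

TLB: [["0x101D", "0x32"], ["0x3604", "0x38"], ["0x40D", "0x3E"], ["0x1E03", "0x43"]]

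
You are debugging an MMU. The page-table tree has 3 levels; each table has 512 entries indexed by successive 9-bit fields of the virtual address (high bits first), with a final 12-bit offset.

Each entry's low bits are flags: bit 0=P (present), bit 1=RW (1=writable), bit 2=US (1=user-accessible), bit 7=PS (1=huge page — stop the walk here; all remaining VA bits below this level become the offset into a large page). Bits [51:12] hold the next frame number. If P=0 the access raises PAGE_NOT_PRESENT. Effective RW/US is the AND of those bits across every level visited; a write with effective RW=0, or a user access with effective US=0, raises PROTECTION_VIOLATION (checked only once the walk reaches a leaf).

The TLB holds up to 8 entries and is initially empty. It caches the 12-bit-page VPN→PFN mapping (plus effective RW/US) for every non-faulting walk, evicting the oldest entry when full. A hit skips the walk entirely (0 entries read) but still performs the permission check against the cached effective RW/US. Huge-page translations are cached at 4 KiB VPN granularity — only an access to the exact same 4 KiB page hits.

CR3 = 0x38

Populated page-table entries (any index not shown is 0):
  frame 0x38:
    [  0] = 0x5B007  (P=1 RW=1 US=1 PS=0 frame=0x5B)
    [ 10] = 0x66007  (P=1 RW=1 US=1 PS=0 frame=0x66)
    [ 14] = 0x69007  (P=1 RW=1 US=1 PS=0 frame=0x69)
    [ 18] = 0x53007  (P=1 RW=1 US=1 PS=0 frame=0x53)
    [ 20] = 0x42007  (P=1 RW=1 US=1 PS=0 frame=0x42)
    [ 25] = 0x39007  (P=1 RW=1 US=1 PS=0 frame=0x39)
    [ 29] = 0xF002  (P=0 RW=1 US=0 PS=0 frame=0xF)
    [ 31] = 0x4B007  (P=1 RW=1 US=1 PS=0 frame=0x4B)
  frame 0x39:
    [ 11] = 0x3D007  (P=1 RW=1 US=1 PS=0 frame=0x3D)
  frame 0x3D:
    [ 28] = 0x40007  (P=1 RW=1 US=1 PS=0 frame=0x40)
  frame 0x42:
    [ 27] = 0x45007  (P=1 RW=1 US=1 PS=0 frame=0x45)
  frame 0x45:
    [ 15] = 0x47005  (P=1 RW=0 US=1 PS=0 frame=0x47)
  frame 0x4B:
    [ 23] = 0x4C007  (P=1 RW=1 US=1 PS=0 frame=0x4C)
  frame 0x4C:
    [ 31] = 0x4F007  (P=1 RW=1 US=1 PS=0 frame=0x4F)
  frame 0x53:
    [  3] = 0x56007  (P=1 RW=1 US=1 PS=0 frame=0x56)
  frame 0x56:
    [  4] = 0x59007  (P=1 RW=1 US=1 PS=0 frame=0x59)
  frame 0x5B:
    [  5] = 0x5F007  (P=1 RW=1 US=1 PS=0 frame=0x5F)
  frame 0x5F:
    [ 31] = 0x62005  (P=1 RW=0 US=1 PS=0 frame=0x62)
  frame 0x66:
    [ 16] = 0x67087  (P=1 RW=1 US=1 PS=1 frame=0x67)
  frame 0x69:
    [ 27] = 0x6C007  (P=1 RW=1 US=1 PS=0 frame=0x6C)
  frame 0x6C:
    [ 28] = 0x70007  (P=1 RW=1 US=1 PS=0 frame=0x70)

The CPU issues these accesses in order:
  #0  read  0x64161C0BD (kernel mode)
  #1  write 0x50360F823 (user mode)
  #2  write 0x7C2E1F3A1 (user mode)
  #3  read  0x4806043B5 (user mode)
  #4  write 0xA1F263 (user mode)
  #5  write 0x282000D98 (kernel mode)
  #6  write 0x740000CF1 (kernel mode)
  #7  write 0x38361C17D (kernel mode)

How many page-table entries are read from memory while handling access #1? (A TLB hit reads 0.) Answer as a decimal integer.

Trace:
#0 VA=0x64161C0BD (r,kernel):
  [0] read 0x38 idx=25: raw=0x39007 flags P=1 W=1 U=1 S=0
  [1] read 0x39 idx=11: raw=0x3D007 flags P=1 W=1 U=1 S=0
  [2] read 0x3D idx=28: raw=0x40007 flags P=1 W=1 U=1 S=0
  ⇒ phys 0x400BD  [3 reads]
#1 VA=0x50360F823 (w,user):
  [0] read 0x38 idx=20: raw=0x42007 flags P=1 W=1 U=1 S=0
  [1] read 0x42 idx=27: raw=0x45007 flags P=1 W=1 U=1 S=0
  [2] read 0x45 idx=15: raw=0x47005 flags P=1 W=0 U=1 S=0
  ⇒ fault: PROTECTION_VIOLATION  — 3 lookups
#2 VA=0x7C2E1F3A1 (w,user):
  [0] read 0x38 idx=31: raw=0x4B007 flags P=1 W=1 U=1 S=0
  [1] read 0x4B idx=23: raw=0x4C007 flags P=1 W=1 U=1 S=0
  [2] read 0x4C idx=31: raw=0x4F007 flags P=1 W=1 U=1 S=0
  ⇒ phys 0x4F3A1  [3 reads]
#3 VA=0x4806043B5 (r,user):
  [0] read 0x38 idx=18: raw=0x53007 flags P=1 W=1 U=1 S=0
  [1] read 0x53 idx=3: raw=0x56007 flags P=1 W=1 U=1 S=0
  [2] read 0x56 idx=4: raw=0x59007 flags P=1 W=1 U=1 S=0
  ⇒ phys 0x593B5  [3 reads]
#4 VA=0xA1F263 (w,user):
  [0] read 0x38 idx=0: raw=0x5B007 flags P=1 W=1 U=1 S=0
  [1] read 0x5B idx=5: raw=0x5F007 flags P=1 W=1 U=1 S=0
  [2] read 0x5F idx=31: raw=0x62005 flags P=1 W=0 U=1 S=0
  ⇒ fault: PROTECTION_VIOLATION  — 3 lookups
#5 VA=0x282000D98 (w,kernel):
  [0] read 0x38 idx=10: raw=0x66007 flags P=1 W=1 U=1 S=0
  [1] read 0x66 idx=16: raw=0x67087 flags P=1 W=1 U=1 S=1
  ⇒ phys 0x67D98 (huge @L1)  [2 reads]
#6 VA=0x740000CF1 (w,kernel):
  [0] read 0x38 idx=29: raw=0xF002 flags P=0 W=1 U=0 S=0
  ⇒ fault: PAGE_NOT_PRESENT  — 1 lookups
#7 VA=0x38361C17D (w,kernel):
  [0] read 0x38 idx=14: raw=0x69007 flags P=1 W=1 U=1 S=0
  [1] read 0x69 idx=27: raw=0x6C007 flags P=1 W=1 U=1 S=0
  [2] read 0x6C idx=28: raw=0x70007 flags P=1 W=1 U=1 S=0
  ⇒ phys 0x7017D  [3 reads]

Entries read for #1: 3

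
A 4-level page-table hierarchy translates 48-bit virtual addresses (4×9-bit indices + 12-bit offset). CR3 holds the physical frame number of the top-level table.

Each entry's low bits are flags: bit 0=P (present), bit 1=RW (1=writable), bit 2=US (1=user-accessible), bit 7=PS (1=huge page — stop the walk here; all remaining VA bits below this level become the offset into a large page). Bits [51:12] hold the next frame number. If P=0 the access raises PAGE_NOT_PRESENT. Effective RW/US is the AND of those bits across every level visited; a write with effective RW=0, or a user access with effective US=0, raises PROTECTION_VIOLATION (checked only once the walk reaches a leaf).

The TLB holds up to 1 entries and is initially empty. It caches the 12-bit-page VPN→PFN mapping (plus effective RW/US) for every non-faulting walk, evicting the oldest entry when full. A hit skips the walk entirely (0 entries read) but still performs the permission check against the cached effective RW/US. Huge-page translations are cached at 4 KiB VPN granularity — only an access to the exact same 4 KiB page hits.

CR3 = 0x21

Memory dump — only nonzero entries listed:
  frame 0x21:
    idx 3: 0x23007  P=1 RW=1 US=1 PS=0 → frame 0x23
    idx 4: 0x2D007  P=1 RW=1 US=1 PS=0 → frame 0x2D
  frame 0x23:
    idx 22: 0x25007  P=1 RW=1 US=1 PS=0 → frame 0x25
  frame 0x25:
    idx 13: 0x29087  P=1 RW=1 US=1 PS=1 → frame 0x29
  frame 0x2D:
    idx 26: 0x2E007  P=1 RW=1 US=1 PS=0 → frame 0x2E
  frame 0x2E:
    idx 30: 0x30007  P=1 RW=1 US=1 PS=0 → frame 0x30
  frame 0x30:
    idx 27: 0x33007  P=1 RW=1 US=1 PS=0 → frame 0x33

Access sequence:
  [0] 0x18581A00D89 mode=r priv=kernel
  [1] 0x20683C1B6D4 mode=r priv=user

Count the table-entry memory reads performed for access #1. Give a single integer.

Trace:
#0 VA=0x18581A00D89 (r,kernel):
  [0] read 0x21 idx=3: raw=0x23007 flags P=1 W=1 U=1 S=0
  [1] read 0x23 idx=22: raw=0x25007 flags P=1 W=1 U=1 S=0
  [2] read 0x25 idx=13: raw=0x29087 flags P=1 W=1 U=1 S=1
  → PA=0x29D89 (huge @L2)  (3 entries read)
#1 VA=0x20683C1B6D4 (r,user):
  [0] read 0x21 idx=4: raw=0x2D007 flags P=1 W=1 U=1 S=0
  [1] read 0x2D idx=26: raw=0x2E007 flags P=1 W=1 U=1 S=0
  [2] read 0x2E idx=30: raw=0x30007 flags P=1 W=1 U=1 S=0
  [3] read 0x30 idx=27: raw=0x33007 flags P=1 W=1 U=1 S=0
  → PA=0x336D4  (4 entries read)

Entries read for #1: 4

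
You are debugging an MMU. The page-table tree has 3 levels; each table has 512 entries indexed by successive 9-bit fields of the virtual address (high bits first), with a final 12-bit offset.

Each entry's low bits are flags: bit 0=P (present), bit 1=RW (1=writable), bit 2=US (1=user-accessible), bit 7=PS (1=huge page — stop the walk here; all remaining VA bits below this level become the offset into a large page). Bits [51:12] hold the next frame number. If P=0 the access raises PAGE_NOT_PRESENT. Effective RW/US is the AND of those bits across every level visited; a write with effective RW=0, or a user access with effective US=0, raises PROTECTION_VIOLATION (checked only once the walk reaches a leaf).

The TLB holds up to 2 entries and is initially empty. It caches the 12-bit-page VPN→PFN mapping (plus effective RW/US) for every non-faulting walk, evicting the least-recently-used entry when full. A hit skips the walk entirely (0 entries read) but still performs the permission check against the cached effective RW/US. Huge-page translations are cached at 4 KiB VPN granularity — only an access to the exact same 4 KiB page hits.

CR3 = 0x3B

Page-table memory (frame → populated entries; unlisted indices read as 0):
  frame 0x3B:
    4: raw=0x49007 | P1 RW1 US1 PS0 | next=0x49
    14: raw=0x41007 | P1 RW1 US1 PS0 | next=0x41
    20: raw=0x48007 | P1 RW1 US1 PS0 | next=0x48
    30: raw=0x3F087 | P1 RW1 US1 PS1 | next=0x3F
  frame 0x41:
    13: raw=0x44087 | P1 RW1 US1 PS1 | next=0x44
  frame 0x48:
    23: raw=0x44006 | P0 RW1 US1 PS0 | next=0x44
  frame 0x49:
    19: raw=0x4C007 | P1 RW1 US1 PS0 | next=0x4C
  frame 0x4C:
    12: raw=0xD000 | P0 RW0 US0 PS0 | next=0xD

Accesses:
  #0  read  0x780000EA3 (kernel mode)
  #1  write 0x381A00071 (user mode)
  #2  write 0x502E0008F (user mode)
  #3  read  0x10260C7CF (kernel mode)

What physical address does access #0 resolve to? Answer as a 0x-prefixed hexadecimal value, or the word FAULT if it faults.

Per-access translation:
#0 VA=0x780000EA3 (r,kernel):
  lvl0: tbl 0x3B, slot 30 ⇒ 0x3F087 (P1/RW1/US1/PS1)
  ⇒ phys 0x3FEA3 (huge @L0)  [1 reads]
#1 VA=0x381A00071 (w,user):
  lvl0: tbl 0x3B, slot 14 ⇒ 0x41007 (P1/RW1/US1/PS0)
  lvl1: tbl 0x41, slot 13 ⇒ 0x44087 (P1/RW1/US1/PS1)
  ⇒ phys 0x44071 (huge @L1)  [2 reads]
#2 VA=0x502E0008F (w,user):
  lvl0: tbl 0x3B, slot 20 ⇒ 0x48007 (P1/RW1/US1/PS0)
  lvl1: tbl 0x48, slot 23 ⇒ 0x44006 (P0/RW1/US1/PS0)
  ✗ PAGE_NOT_PRESENT  [2 reads]
#3 VA=0x10260C7CF (r,kernel):
  lvl0: tbl 0x3B, slot 4 ⇒ 0x49007 (P1/RW1/US1/PS0)
  lvl1: tbl 0x49, slot 19 ⇒ 0x4C007 (P1/RW1/US1/PS0)
  lvl2: tbl 0x4C, slot 12 ⇒ 0xD000 (P0/RW0/US0/PS0)
  ✗ PAGE_NOT_PRESENT  [3 reads]

Access #0 PA: 0x3FEA3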